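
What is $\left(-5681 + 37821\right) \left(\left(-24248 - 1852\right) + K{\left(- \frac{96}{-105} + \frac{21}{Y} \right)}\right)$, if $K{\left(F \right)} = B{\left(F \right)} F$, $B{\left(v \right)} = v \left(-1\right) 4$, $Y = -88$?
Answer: $- \frac{99478266531527}{118580} \approx -8.3891 \cdot 10^{8}$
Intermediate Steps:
$B{\left(v \right)} = - 4 v$ ($B{\left(v \right)} = - v 4 = - 4 v$)
$K{\left(F \right)} = - 4 F^{2}$ ($K{\left(F \right)} = - 4 F F = - 4 F^{2}$)
$\left(-5681 + 37821\right) \left(\left(-24248 - 1852\right) + K{\left(- \frac{96}{-105} + \frac{21}{Y} \right)}\right) = \left(-5681 + 37821\right) \left(\left(-24248 - 1852\right) - 4 \left(- \frac{96}{-105} + \frac{21}{-88}\right)^{2}\right) = 32140 \left(\left(-24248 - 1852\right) - 4 \left(\left(-96\right) \left(- \frac{1}{105}\right) + 21 \left(- \frac{1}{88}\right)\right)^{2}\right) = 32140 \left(-26100 - 4 \left(\frac{32}{35} - \frac{21}{88}\right)^{2}\right) = 32140 \left(-26100 - 4 \left(\frac{2081}{3080}\right)^{2}\right) = 32140 \left(-26100 - \frac{4330561}{2371600}\right) = 32140 \left(- \frac{61903090561}{2371600}\right) = - \frac{99478266531527}{118580}$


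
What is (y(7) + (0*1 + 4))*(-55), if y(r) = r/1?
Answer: -605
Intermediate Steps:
y(r) = r (y(r) = r*1 = r)
(y(7) + (0*1 + 4))*(-55) = (7 + (0*1 + 4))*(-55) = (7 + (0 + 4))*(-55) = (7 + 4)*(-55) = 11*(-55) = -605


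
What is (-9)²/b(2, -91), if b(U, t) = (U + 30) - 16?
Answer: 81/16 ≈ 5.0625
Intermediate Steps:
b(U, t) = 14 + U (b(U, t) = (30 + U) - 16 = 14 + U)
(-9)²/b(2, -91) = (-9)²/(14 + 2) = 81/16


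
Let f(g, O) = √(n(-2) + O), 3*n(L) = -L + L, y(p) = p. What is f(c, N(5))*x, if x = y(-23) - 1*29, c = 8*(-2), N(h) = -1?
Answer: -52*I ≈ -52.0*I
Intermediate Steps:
c = -16
n(L) = 0 (n(L) = (-L + L)/3 = (⅓)*0 = 0)
f(g, O) = √O (f(g, O) = √(0 + O) = √O)
x = -52 (x = -23 - 1*29 = -23 - 29 = -52)
f(c, N(5))*x = √(-1)*(-52) = I*(-52) = -52*I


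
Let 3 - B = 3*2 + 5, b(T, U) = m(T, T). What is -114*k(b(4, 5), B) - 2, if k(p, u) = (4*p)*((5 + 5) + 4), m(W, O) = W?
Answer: -25538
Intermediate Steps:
b(T, U) = T
B = -8 (B = 3 - (3*2 + 5) = 3 - (6 + 5) = 3 - 1*11 = 3 - 11 = -8)
k(p, u) = 56*p (k(p, u) = (4*p)*(10 + 4) = (4*p)*14 = 56*p)
-114*k(b(4, 5), B) - 2 = -6384*4 - 2 = -114*224 - 2 = -25536 - 2 = -25538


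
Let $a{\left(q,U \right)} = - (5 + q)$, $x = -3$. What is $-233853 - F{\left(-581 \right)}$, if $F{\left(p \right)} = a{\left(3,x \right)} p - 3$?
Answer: $-238498$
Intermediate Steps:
$a{\left(q,U \right)} = -5 - q$
$F{\left(p \right)} = -3 - 8 p$ ($F{\left(p \right)} = \left(-5 - 3\right) p - 3 = - 8 p - 3 = -3 - 8 p$)
$-233853 - F{\left(-581 \right)} = -233853 - \left(-3 - -4648\right) = -233853 - \left(-3 + 4648\right) = -233853 - 4645 = -238498$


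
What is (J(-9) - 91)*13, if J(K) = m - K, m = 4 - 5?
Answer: -1079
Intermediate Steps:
m = -1
J(K) = -1 - K
(J(-9) - 91)*13 = ((-1 - 1*(-9)) - 91)*13 = ((-1 + 9) - 91)*13 = (8 - 91)*13 = -83*13 = -1079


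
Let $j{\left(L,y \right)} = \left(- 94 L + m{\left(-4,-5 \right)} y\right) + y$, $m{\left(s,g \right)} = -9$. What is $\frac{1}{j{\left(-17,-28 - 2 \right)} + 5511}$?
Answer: $\frac{1}{7349} \approx 0.00013607$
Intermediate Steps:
$j{\left(L,y \right)} = - 94 L - 8 y$ ($j{\left(L,y \right)} = \left(- 94 L - 9 y\right) + y = - 94 L - 8 y$)
$\frac{1}{j{\left(-17,-28 - 2 \right)} + 5511} = \frac{1}{\left(\left(-94\right) \left(-17\right) - 8 \left(-28 - 2\right)\right) + 5511} = \frac{1}{\left(1598 - -240\right) + 5511} = \frac{1}{\left(1598 + 240\right) + 5511} = \frac{1}{1838 + 5511} = \frac{1}{7349}$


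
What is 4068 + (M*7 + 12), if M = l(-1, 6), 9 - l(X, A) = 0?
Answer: 4143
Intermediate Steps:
l(X, A) = 9 (l(X, A) = 9 - 1*0 = 9 + 0 = 9)
M = 9
4068 + (M*7 + 12) = 4068 + (9*7 + 12) = 4068 + (63 + 12) = 4068 + 75 = 4143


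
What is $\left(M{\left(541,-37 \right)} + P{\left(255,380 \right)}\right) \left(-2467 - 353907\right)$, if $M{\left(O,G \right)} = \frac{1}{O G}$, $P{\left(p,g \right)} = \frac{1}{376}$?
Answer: $- \frac{3499770867}{3763196} \approx -930.0$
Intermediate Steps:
$P{\left(p,g \right)} = \frac{1}{376}$
$M{\left(O,G \right)} = \frac{1}{G O}$
$\left(M{\left(541,-37 \right)} + P{\left(255,380 \right)}\right) \left(-2467 - 353907\right) = \left(\frac{1}{\left(-37\right) 541} + \frac{1}{376}\right) \left(-2467 - 353907\right) = \left(\left(- \frac{1}{37}\right) \frac{1}{541} + \frac{1}{376}\right) \left(-356374\right) = \left(- \frac{1}{20017} + \frac{1}{376}\right) \left(-356374\right) = \frac{19641}{7526392} \left(-356374\right) = - \frac{3499770867}{3763196}$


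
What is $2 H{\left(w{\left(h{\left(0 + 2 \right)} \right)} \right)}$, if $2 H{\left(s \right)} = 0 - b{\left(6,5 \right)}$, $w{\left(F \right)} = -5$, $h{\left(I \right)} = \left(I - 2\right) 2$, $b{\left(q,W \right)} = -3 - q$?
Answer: $9$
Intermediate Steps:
$h{\left(I \right)} = -4 + 2 I$ ($h{\left(I \right)} = \left(-2 + I\right) 2 = -4 + 2 I$)
$H{\left(s \right)} = \frac{9}{2}$ ($H{\left(s \right)} = \frac{0 - \left(-3 - 6\right)}{2} = \frac{0 - -9}{2} = \frac{0 + 9}{2} = \frac{1}{2} \cdot 9 = \frac{9}{2}$)
$2 H{\left(w{\left(h{\left(0 + 2 \right)} \right)} \right)} = 2 \cdot \frac{9}{2} = 9$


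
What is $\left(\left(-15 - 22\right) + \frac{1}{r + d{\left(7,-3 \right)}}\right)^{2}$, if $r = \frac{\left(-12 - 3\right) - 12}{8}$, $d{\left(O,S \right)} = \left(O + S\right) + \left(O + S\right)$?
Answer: $\frac{1852321}{1369} \approx 1353.0$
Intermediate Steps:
$d{\left(O,S \right)} = 2 O + 2 S$
$r = - \frac{27}{8}$ ($r = \left(-15 - 12\right) \frac{1}{8} = \left(-27\right) \frac{1}{8} = - \frac{27}{8} \approx -3.375$)
$\left(\left(-15 - 22\right) + \frac{1}{r + d{\left(7,-3 \right)}}\right)^{2} = \left(\left(-15 - 22\right) + \frac{1}{- \frac{27}{8} + \left(2 \cdot 7 + 2 \left(-3\right)\right)}\right)^{2} = \left(\left(-15 - 22\right) + \frac{1}{- \frac{27}{8} + \left(14 - 6\right)}\right)^{2} = \left(-37 + \frac{1}{- \frac{27}{8} + 8}\right)^{2} = \left(-37 + \frac{1}{\frac{37}{8}}\right)^{2} = \left(-37 + \frac{8}{37}\right)^{2} = \left(- \frac{1361}{37}\right)^{2} = \frac{1852321}{1369}$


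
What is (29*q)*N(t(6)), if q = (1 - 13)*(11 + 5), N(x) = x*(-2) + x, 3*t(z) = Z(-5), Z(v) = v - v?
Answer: 0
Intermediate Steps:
Z(v) = 0
t(z) = 0 (t(z) = (⅓)*0 = 0)
N(x) = -x (N(x) = -2*x + x = -x)
q = -192 (q = -12*16 = -192)
(29*q)*N(t(6)) = (29*(-192))*(-1*0) = -5568*0 = 0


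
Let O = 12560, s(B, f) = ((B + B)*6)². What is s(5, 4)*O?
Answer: 45216000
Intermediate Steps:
s(B, f) = 144*B² (s(B, f) = ((2*B)*6)² = (12*B)² = 144*B²)
s(5, 4)*O = (144*5²)*12560 = (144*25)*12560 = 3600*12560 = 45216000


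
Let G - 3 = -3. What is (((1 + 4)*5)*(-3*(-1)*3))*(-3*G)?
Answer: 0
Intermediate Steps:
G = 0 (G = 3 - 3 = 0)
(((1 + 4)*5)*(-3*(-1)*3))*(-3*G) = (((1 + 4)*5)*(-3*(-1)*3))*(-3*0) = ((5*5)*(3*3))*0 = (25*9)*0 = 225*0 = 0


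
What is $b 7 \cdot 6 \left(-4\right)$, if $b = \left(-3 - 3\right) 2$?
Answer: $2016$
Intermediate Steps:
$b = -12$ ($b = \left(-6\right) 2 = -12$)
$b 7 \cdot 6 \left(-4\right) = - 12 \cdot 7 \cdot 6 \left(-4\right) = - 12 \cdot 42 \left(-4\right) = \left(-12\right) \left(-168\right) = 2016$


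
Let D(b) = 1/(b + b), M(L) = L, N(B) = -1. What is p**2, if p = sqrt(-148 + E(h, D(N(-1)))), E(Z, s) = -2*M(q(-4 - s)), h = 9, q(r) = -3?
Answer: -142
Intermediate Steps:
D(b) = 1/(2*b)
E(Z, s) = 6 (E(Z, s) = -2*(-3) = 6)
p = I*sqrt(142) (p = sqrt(-148 + 6) = sqrt(-142) = I*sqrt(142) ≈ 11.916*I)
p**2 = (I*sqrt(142))**2 = -142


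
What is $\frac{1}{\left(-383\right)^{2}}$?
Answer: $\frac{1}{146689} \approx 6.8171 \cdot 10^{-6}$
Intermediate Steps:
$\frac{1}{\left(-383\right)^{2}} = \frac{1}{146689}$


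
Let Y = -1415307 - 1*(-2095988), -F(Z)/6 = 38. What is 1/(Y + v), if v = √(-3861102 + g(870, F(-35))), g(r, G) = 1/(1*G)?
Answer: 155195268/105639350548765 - 2*I*√50178881649/105639350548765 ≈ 1.4691e-6 - 4.241e-9*I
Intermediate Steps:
F(Z) = -228 (F(Z) = -6*38 = -228)
g(r, G) = 1/G
Y = 680681 (Y = -1415307 + 2095988 = 680681)
v = I*√50178881649/114 (v = √(-3861102 + 1/(-228)) = √(-3861102 - 1/228) = √(-880331257/228) = I*√50178881649/114 ≈ 1965.0*I)
1/(Y + v) = 1/(680681 + I*√50178881649/114)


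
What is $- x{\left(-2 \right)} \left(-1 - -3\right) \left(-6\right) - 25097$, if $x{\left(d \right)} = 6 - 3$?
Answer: $-25061$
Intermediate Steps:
$x{\left(d \right)} = 3$
$- x{\left(-2 \right)} \left(-1 - -3\right) \left(-6\right) - 25097 = - 3 \left(-1 - -3\right) \left(-6\right) - 25097 = - 3 \left(-1 + 3\right) \left(-6\right) - 25097 = - 3 \cdot 2 \left(-6\right) - 25097 = - 6 \left(-6\right) - 25097 = \left(-1\right) \left(-36\right) - 25097 = 36 - 25097 = -25061$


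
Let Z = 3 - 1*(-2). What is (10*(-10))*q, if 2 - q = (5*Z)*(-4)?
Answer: -10200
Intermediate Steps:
Z = 5 (Z = 3 + 2 = 5)
q = 102 (q = 2 - 5*5*(-4) = 2 - 25*(-4) = 2 - 1*(-100) = 2 + 100 = 102)
(10*(-10))*q = (10*(-10))*102 = -100*102 = -10200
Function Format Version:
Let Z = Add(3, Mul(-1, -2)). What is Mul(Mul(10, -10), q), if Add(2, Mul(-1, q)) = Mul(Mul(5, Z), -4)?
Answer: -10200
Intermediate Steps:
Z = 5 (Z = Add(3, 2) = 5)
q = 102 (q = Add(2, Mul(-1, Mul(Mul(5, 5), -4))) = Add(2, Mul(-1, Mul(25, -4))) = Add(2, Mul(-1, -100)) = Add(2, 100) = 102)
Mul(Mul(10, -10), q) = Mul(Mul(10, -10), 102) = Mul(-100, 102) = -10200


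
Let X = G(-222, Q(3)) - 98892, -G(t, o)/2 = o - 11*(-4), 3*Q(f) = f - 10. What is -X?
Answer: 296926/3 ≈ 98975.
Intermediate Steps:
Q(f) = -10/3 + f/3 (Q(f) = (f - 10)/3 = (-10 + f)/3 = -10/3 + f/3)
G(t, o) = -88 - 2*o (G(t, o) = -2*(o - 11*(-4)) = -2*(o + 44) = -2*(44 + o) = -88 - 2*o)
X = -296926/3 (X = (-88 - 2*(-10/3 + (⅓)*3)) - 98892 = (-88 - 2*(-10/3 + 1)) - 98892 = (-88 - 2*(-7/3)) - 98892 = (-88 + 14/3) - 98892 = -250/3 - 98892 = -296926/3 ≈ -98975.)
-X = -1*(-296926/3) = 296926/3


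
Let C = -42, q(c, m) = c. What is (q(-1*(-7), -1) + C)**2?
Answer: 1225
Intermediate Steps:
(q(-1*(-7), -1) + C)**2 = (-1*(-7) - 42)**2 = (7 - 42)**2 = (-35)**2 = 1225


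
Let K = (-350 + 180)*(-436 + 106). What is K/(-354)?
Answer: -9350/59 ≈ -158.47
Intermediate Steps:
K = 56100 (K = -170*(-330) = 56100)
K/(-354) = 56100/(-354) = 56100*(-1/354) = -9350/59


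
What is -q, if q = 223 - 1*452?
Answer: 229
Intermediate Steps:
q = -229 (q = 223 - 452 = -229)
-q = -1*(-229) = 229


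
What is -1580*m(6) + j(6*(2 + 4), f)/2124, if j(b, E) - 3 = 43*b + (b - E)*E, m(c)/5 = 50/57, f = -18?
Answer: -31072111/4484 ≈ -6929.6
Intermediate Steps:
m(c) = 250/57 (m(c) = 5*(50/57) = 250/57)
j(b, E) = 3 + 43*b + E*(b - E) (j(b, E) = 3 + (43*b + (b - E)*E) = 3 + (43*b + E*(b - E)) = 3 + 43*b + E*(b - E))
-1580*m(6) + j(6*(2 + 4), f)/2124 = -1580/(1/(250/57)) + (3 - 1*(-18)**2 + 43*(6*(2 + 4)) - 108*(2 + 4))/2124 = -1580/57/250 + (3 - 1*324 + 43*(6*6) - 108*6)*(1/2124) = -1580*250/57 + (3 - 324 + 43*36 - 18*36)*(1/2124) = -395000/57 + (3 - 324 + 1548 - 648)*(1/2124) = -395000/57 + 579*(1/2124) = -395000/57 + 193/708 = -31072111/4484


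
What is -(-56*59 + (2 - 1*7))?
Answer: 3309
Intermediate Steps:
-(-56*59 + (2 - 1*7)) = -(-3304 + (2 - 7)) = -(-3304 - 5) = -1*(-3309) = 3309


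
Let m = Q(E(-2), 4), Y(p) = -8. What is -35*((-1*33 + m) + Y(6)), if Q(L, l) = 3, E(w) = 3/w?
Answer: 1330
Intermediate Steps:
m = 3
-35*((-1*33 + m) + Y(6)) = -35*((-1*33 + 3) - 8) = -35*((-33 + 3) - 8) = -35*(-30 - 8) = -35*(-38) = 1330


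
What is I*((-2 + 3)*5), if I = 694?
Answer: 3470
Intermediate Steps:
I*((-2 + 3)*5) = 694*((-2 + 3)*5) = 694*(1*5) = 694*5 = 3470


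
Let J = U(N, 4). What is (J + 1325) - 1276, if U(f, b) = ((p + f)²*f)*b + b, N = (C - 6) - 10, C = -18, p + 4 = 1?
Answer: -186131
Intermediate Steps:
p = -3 (p = -4 + 1 = -3)
N = -34 (N = (-18 - 6) - 10 = -24 - 10 = -34)
U(f, b) = b + b*f*(-3 + f)² (U(f, b) = ((-3 + f)²*f)*b + b = (f*(-3 + f)²)*b + b = b*f*(-3 + f)² + b = b + b*f*(-3 + f)²)
J = -186180 (J = 4*(1 - 34*(-3 - 34)²) = 4*(1 - 34*(-37)²) = 4*(1 - 34*1369) = 4*(1 - 46546) = 4*(-46545) = -186180)
(J + 1325) - 1276 = (-186180 + 1325) - 1276 = -184855 - 1276 = -186131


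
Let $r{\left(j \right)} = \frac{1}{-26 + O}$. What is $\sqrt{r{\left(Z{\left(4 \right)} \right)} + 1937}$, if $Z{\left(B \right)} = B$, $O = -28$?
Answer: $\frac{\sqrt{627582}}{18} \approx 44.011$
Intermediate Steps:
$r{\left(j \right)} = - \frac{1}{54}$ ($r{\left(j \right)} = \frac{1}{-26 - 28} = \frac{1}{-54} = - \frac{1}{54}$)
$\sqrt{r{\left(Z{\left(4 \right)} \right)} + 1937} = \sqrt{- \frac{1}{54} + 1937} = \sqrt{\frac{104597}{54}} = \frac{\sqrt{627582}}{18}$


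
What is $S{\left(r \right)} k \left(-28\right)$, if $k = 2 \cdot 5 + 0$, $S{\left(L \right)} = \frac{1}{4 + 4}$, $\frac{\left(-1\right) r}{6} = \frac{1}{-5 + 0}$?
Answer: $-35$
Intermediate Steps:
$r = \frac{6}{5}$ ($r = - \frac{6}{-5 + 0} = - \frac{6}{-5} = \left(-6\right) \left(- \frac{1}{5}\right) = \frac{6}{5} \approx 1.2$)
$S{\left(L \right)} = \frac{1}{8}$
$k = 10$ ($k = 10 + 0 = 10$)
$S{\left(r \right)} k \left(-28\right) = \frac{1}{8} \cdot 10 \left(-28\right) = \frac{5}{4} \left(-28\right) = -35$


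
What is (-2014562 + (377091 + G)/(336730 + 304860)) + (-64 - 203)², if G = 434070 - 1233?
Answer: -623391857071/320795 ≈ -1.9433e+6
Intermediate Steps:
G = 432837
(-2014562 + (377091 + G)/(336730 + 304860)) + (-64 - 203)² = (-2014562 + (377091 + 432837)/(336730 + 304860)) + (-64 - 203)² = (-2014562 + 809928/641590) + (-267)² = (-2014562 + 809928*(1/641590)) + 71289 = (-2014562 + 404964/320795) + 71289 = -646261011826/320795 + 71289 = -623391857071/320795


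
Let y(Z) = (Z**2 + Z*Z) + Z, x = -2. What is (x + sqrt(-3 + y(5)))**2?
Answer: 56 - 8*sqrt(13) ≈ 27.156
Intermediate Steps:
y(Z) = Z + 2*Z**2 (y(Z) = (Z**2 + Z**2) + Z = 2*Z**2 + Z = Z + 2*Z**2)
(x + sqrt(-3 + y(5)))**2 = (-2 + sqrt(-3 + 5*(1 + 2*5)))**2 = (-2 + sqrt(-3 + 5*(1 + 10)))**2 = (-2 + sqrt(-3 + 5*11))**2 = (-2 + sqrt(-3 + 55))**2 = (-2 + sqrt(52))**2 = (-2 + 2*sqrt(13))**2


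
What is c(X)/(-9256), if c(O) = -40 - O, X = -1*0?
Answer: 5/1157 ≈ 0.0043215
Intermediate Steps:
X = 0
c(X)/(-9256) = (-40 - 1*0)/(-9256) = (-40 + 0)*(-1/9256) = -40*(-1/9256) = 5/1157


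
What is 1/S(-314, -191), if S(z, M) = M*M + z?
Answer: 1/36167 ≈ 2.7650e-5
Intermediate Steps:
S(z, M) = z + M² (S(z, M) = M² + z = z + M²)
1/S(-314, -191) = 1/(-314 + (-191)²) = 1/(-314 + 36481) = 1/36167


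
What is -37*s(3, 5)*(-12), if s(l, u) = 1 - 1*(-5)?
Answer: 2664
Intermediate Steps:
s(l, u) = 6 (s(l, u) = 1 + 5 = 6)
-37*s(3, 5)*(-12) = -37*6*(-12) = -222*(-12) = 2664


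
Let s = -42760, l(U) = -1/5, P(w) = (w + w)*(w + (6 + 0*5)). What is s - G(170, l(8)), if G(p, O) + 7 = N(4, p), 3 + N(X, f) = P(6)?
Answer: -42894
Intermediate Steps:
P(w) = 2*w*(6 + w) (P(w) = (2*w)*(w + (6 + 0)) = (2*w)*(w + 6) = (2*w)*(6 + w) = 2*w*(6 + w))
l(U) = -1/5 (l(U) = -1*1/5 = -1/5)
N(X, f) = 141 (N(X, f) = -3 + 2*6*(6 + 6) = -3 + 2*6*12 = -3 + 144 = 141)
G(p, O) = 134 (G(p, O) = -7 + 141 = 134)
s - G(170, l(8)) = -42760 - 1*134 = -42760 - 134 = -42894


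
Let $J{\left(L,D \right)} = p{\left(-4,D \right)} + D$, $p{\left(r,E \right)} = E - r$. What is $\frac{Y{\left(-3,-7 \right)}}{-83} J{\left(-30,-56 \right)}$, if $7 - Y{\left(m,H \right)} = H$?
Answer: $\frac{1512}{83} \approx 18.217$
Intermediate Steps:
$Y{\left(m,H \right)} = 7 - H$
$J{\left(L,D \right)} = 4 + 2 D$ ($J{\left(L,D \right)} = \left(D - -4\right) + D = \left(D + 4\right) + D = \left(4 + D\right) + D = 4 + 2 D$)
$\frac{Y{\left(-3,-7 \right)}}{-83} J{\left(-30,-56 \right)} = \frac{7 - -7}{-83} \left(4 + 2 \left(-56\right)\right) = \left(7 + 7\right) \left(- \frac{1}{83}\right) \left(4 - 112\right) = 14 \left(- \frac{1}{83}\right) \left(-108\right) = \left(- \frac{14}{83}\right) \left(-108\right) = \frac{1512}{83}$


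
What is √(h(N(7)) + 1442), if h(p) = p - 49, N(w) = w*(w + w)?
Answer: √1491 ≈ 38.613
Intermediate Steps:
N(w) = 2*w² (N(w) = w*(2*w) = 2*w²)
h(p) = -49 + p
√(h(N(7)) + 1442) = √((-49 + 2*7²) + 1442) = √((-49 + 2*49) + 1442) = √((-49 + 98) + 1442) = √(49 + 1442) = √1491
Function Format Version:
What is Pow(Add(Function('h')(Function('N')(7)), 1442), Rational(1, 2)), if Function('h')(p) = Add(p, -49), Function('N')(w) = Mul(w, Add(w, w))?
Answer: Pow(1491, Rational(1, 2)) ≈ 38.613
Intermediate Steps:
Function('N')(w) = Mul(2, Pow(w, 2)) (Function('N')(w) = Mul(w, Mul(2, w)) = Mul(2, Pow(w, 2)))
Function('h')(p) = Add(-49, p)
Pow(Add(Function('h')(Function('N')(7)), 1442), Rational(1, 2)) = Pow(Add(Add(-49, Mul(2, Pow(7, 2))), 1442), Rational(1, 2)) = Pow(Add(Add(-49, Mul(2, 49)), 1442), Rational(1, 2)) = Pow(Add(Add(-49, 98), 1442), Rational(1, 2)) = Pow(Add(49, 1442), Rational(1, 2)) = Pow(1491, Rational(1, 2))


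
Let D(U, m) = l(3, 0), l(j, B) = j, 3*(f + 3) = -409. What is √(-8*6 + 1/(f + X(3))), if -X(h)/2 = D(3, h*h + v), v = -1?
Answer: I*√2281479/218 ≈ 6.9287*I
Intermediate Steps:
f = -418/3 (f = -3 + (⅓)*(-409) = -3 - 409/3 = -418/3 ≈ -139.33)
D(U, m) = 3
X(h) = -6 (X(h) = -2*3 = -6)
√(-8*6 + 1/(f + X(3))) = √(-8*6 + 1/(-418/3 - 6)) = √(-48 + 1/(-436/3)) = √(-48 - 3/436) = √(-20931/436) = I*√2281479/218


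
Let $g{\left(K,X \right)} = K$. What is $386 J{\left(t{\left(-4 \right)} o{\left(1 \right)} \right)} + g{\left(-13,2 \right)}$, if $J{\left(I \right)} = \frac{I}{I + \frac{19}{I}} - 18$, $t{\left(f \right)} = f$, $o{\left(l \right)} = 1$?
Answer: $- \frac{237459}{35} \approx -6784.5$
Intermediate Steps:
$J{\left(I \right)} = -18 + \frac{I}{I + \frac{19}{I}}$ ($J{\left(I \right)} = \frac{I}{I + \frac{19}{I}} - 18 = -18 + \frac{I}{I + \frac{19}{I}}$)
$386 J{\left(t{\left(-4 \right)} o{\left(1 \right)} \right)} + g{\left(-13,2 \right)} = 386 \frac{-342 - 17 \left(\left(-4\right) 1\right)^{2}}{19 + \left(\left(-4\right) 1\right)^{2}} - 13 = 386 \frac{-342 - 17 \left(-4\right)^{2}}{19 + \left(-4\right)^{2}} - 13 = 386 \frac{-342 - 272}{19 + 16} - 13 = 386 \frac{-342 - 272}{35} - 13 = 386 \cdot \frac{1}{35} \left(-614\right) - 13 = 386 \left(- \frac{614}{35}\right) - 13 = - \frac{237004}{35} - 13 = - \frac{237459}{35}$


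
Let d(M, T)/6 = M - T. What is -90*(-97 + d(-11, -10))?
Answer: 9270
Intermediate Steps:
d(M, T) = -6*T + 6*M (d(M, T) = 6*(M - T) = -6*T + 6*M)
-90*(-97 + d(-11, -10)) = -90*(-97 + (-6*(-10) + 6*(-11))) = -90*(-97 + (60 - 66)) = -90*(-97 - 6) = -90*(-103) = 9270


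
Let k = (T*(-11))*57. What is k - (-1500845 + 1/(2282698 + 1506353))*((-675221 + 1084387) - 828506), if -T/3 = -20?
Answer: -794897911033278860/1263017 ≈ -6.2936e+11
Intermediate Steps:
T = 60 (T = -3*(-20) = 60)
k = -37620 (k = (60*(-11))*57 = -660*57 = -37620)
k - (-1500845 + 1/(2282698 + 1506353))*((-675221 + 1084387) - 828506) = -37620 - (-1500845 + 1/(2282698 + 1506353))*((-675221 + 1084387) - 828506) = -37620 - (-1500845 + 1/3789051)*(409166 - 828506) = -37620 - (-1500845 + 1/3789051)*(-419340) = -37620 - (-5686778248094)*(-419340)/3789051 = -37620 - 1*794897863518579320/1263017 = -37620 - 794897863518579320/1263017 = -794897911033278860/1263017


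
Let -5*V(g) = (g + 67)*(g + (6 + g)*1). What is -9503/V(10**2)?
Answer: 47515/34402 ≈ 1.3812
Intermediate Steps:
V(g) = -(6 + 2*g)*(67 + g)/5 (V(g) = -(g + 67)*(g + (6 + g)*1)/5 = -(67 + g)*(g + (6 + g))/5 = -(67 + g)*(6 + 2*g)/5 = -(6 + 2*g)*(67 + g)/5)
-9503/V(10**2) = -9503/(-402/5 - 28*10**2 - 2*(10**2)**2/5) = -9503/(-402/5 - 28*100 - 2/5*100**2) = -9503/(-402/5 - 2800 - 2/5*10000) = -9503/(-402/5 - 2800 - 4000) = -9503/(-34402/5) = -9503*(-5/34402) = 47515/34402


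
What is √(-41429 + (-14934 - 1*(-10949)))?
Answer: 87*I*√6 ≈ 213.11*I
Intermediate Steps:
√(-41429 + (-14934 - 1*(-10949))) = √(-41429 + (-14934 + 10949)) = √(-41429 - 3985) = √(-45414) = 87*I*√6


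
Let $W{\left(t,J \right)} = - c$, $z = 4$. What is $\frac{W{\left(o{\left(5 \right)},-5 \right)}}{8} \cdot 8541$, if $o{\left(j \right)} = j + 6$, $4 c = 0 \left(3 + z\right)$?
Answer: $0$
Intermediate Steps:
$c = 0$ ($c = \frac{0 \left(3 + 4\right)}{4} = \frac{0 \cdot 7}{4} = \frac{1}{4} \cdot 0 = 0$)
$o{\left(j \right)} = 6 + j$
$W{\left(t,J \right)} = 0$ ($W{\left(t,J \right)} = \left(-1\right) 0 = 0$)
$\frac{W{\left(o{\left(5 \right)},-5 \right)}}{8} \cdot 8541 = \frac{0}{8} \cdot 8541 = 0 \cdot \frac{1}{8} \cdot 8541 = 0 \cdot 8541 = 0$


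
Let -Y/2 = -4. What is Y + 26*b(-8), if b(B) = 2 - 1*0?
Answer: 60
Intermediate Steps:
Y = 8 (Y = -2*(-4) = 8)
b(B) = 2 (b(B) = 2 + 0 = 2)
Y + 26*b(-8) = 8 + 26*2 = 8 + 52 = 60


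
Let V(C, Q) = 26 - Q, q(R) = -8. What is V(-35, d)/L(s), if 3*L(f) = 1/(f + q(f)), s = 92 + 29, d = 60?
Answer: -11526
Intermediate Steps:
s = 121
L(f) = 1/(3*(-8 + f)) (L(f) = 1/(3*(f - 8)) = 1/(3*(-8 + f)))
V(-35, d)/L(s) = (26 - 1*60)/((1/(3*(-8 + 121)))) = (26 - 60)/(((⅓)/113)) = -34/((⅓)*(1/113)) = -34/1/339 = -34*339 = -11526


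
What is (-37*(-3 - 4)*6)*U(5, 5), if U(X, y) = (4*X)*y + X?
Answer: 163170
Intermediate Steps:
U(X, y) = X + 4*X*y (U(X, y) = 4*X*y + X = X + 4*X*y)
(-37*(-3 - 4)*6)*U(5, 5) = (-37*(-3 - 4)*6)*(5*(1 + 4*5)) = (-(-259)*6)*(5*(1 + 20)) = (-37*(-42))*(5*21) = 1554*105 = 163170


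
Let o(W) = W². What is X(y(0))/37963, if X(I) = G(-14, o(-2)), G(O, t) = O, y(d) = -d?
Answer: -14/37963 ≈ -0.00036878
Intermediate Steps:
X(I) = -14
X(y(0))/37963 = -14/37963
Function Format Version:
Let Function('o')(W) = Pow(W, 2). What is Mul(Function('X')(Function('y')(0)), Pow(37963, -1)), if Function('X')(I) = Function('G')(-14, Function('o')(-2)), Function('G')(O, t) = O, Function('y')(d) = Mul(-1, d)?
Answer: Rational(-14, 37963) ≈ -0.00036878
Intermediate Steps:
Function('X')(I) = -14
Mul(Function('X')(Function('y')(0)), Pow(37963, -1)) = Mul(-14, Pow(37963, -1)) = Mul(-14, Rational(1, 37963)) = Rational(-14, 37963)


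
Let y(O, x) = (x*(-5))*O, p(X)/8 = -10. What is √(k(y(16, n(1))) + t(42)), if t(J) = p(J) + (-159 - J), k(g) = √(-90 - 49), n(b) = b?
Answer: √(-281 + I*√139) ≈ 0.3516 + 16.767*I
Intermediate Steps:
p(X) = -80 (p(X) = 8*(-10) = -80)
y(O, x) = -5*O*x (y(O, x) = (-5*x)*O = -5*O*x)
k(g) = I*√139 (k(g) = √(-139) = I*√139)
t(J) = -239 - J (t(J) = -80 + (-159 - J) = -239 - J)
√(k(y(16, n(1))) + t(42)) = √(I*√139 + (-239 - 1*42)) = √(I*√139 + (-239 - 42)) = √(I*√139 - 281) = √(-281 + I*√139)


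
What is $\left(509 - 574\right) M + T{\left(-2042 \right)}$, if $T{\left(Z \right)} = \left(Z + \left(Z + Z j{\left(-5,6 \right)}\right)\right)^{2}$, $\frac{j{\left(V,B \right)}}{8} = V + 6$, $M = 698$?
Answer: $416931030$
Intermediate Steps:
$j{\left(V,B \right)} = 48 + 8 V$ ($j{\left(V,B \right)} = 8 \left(V + 6\right) = 8 \left(6 + V\right) = 48 + 8 V$)
$T{\left(Z \right)} = 100 Z^{2}$ ($T{\left(Z \right)} = \left(Z + \left(Z + Z \left(48 + 8 \left(-5\right)\right)\right)\right)^{2} = \left(Z + \left(Z + Z \left(48 - 40\right)\right)\right)^{2} = \left(Z + \left(Z + Z 8\right)\right)^{2} = \left(Z + \left(Z + 8 Z\right)\right)^{2} = \left(Z + 9 Z\right)^{2} = \left(10 Z\right)^{2} = 100 Z^{2}$)
$\left(509 - 574\right) M + T{\left(-2042 \right)} = \left(509 - 574\right) 698 + 100 \left(-2042\right)^{2} = \left(509 - 574\right) 698 + 100 \cdot 4169764 = \left(-65\right) 698 + 416976400 = -45370 + 416976400 = 416931030$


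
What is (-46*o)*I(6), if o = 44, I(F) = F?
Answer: -12144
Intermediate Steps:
(-46*o)*I(6) = -46*44*6 = -2024*6 = -12144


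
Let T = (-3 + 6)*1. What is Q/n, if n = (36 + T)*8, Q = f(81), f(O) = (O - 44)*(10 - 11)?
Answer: -37/312 ≈ -0.11859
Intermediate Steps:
f(O) = 44 - O (f(O) = (-44 + O)*(-1) = 44 - O)
Q = -37 (Q = 44 - 1*81 = 44 - 81 = -37)
T = 3 (T = 3*1 = 3)
n = 312 (n = (36 + 3)*8 = 39*8 = 312)
Q/n = -37/312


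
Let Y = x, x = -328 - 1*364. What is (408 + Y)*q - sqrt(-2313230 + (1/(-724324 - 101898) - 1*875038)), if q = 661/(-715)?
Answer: 187724/715 - I*sqrt(2176448173258818334)/826222 ≈ 262.55 - 1785.6*I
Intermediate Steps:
x = -692 (x = -328 - 364 = -692)
Y = -692
q = -661/715 (q = 661*(-1/715) = -661/715 ≈ -0.92448)
(408 + Y)*q - sqrt(-2313230 + (1/(-724324 - 101898) - 1*875038)) = (408 - 692)*(-661/715) - sqrt(-2313230 + (1/(-724324 - 101898) - 1*875038)) = -284*(-661/715) - sqrt(-2313230 + (1/(-826222) - 875038)) = 187724/715 - sqrt(-2313230 + (-1/826222 - 875038)) = 187724/715 - sqrt(-2313230 - 722975646437/826222) = 187724/715 - sqrt(-2634217163497/826222) = 187724/715 - I*sqrt(2176448173258818334)/826222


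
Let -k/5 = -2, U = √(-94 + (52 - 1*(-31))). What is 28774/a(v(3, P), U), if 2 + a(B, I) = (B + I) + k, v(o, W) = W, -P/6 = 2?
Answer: -115096/27 - 28774*I*√11/27 ≈ -4262.8 - 3534.5*I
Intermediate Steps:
P = -12 (P = -6*2 = -12)
U = I*√11 (U = √(-94 + (52 + 31)) = √(-94 + 83) = √(-11) = I*√11 ≈ 3.3166*I)
k = 10 (k = -5*(-2) = 10)
a(B, I) = 8 + B + I (a(B, I) = -2 + ((B + I) + 10) = -2 + (10 + B + I) = 8 + B + I)
28774/a(v(3, P), U) = 28774/(8 - 12 + I*√11) = 28774/(-4 + I*√11)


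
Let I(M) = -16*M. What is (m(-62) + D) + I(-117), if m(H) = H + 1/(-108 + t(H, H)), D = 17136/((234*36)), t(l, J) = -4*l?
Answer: 29681237/16380 ≈ 1812.0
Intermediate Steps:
D = 238/117 (D = 17136/8424 = 17136*(1/8424) = 238/117 ≈ 2.0342)
m(H) = H + 1/(-108 - 4*H)
(m(-62) + D) + I(-117) = ((-¼ + (-62)² + 27*(-62))/(27 - 62) + 238/117) - 16*(-117) = ((-¼ + 3844 - 1674)/(-35) + 238/117) + 1872 = (-1/35*8679/4 + 238/117) + 1872 = (-8679/140 + 238/117) + 1872 = -982123/16380 + 1872 = 29681237/16380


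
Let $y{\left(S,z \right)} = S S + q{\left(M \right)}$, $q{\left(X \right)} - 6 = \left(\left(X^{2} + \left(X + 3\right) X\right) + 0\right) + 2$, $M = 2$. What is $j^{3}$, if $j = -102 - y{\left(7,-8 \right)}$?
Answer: $-5177717$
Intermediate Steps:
$q{\left(X \right)} = 8 + X^{2} + X \left(3 + X\right)$ ($q{\left(X \right)} = 6 + \left(\left(\left(X^{2} + \left(X + 3\right) X\right) + 0\right) + 2\right) = 6 + \left(\left(\left(X^{2} + \left(3 + X\right) X\right) + 0\right) + 2\right) = 6 + \left(\left(\left(X^{2} + X \left(3 + X\right)\right) + 0\right) + 2\right) = 6 + \left(\left(X^{2} + X \left(3 + X\right)\right) + 2\right) = 6 + \left(2 + X^{2} + X \left(3 + X\right)\right) = 8 + X^{2} + X \left(3 + X\right)$)
$y{\left(S,z \right)} = 22 + S^{2}$ ($y{\left(S,z \right)} = S S + \left(8 + 2 \cdot 2^{2} + 3 \cdot 2\right) = S^{2} + \left(8 + 2 \cdot 4 + 6\right) = S^{2} + \left(8 + 8 + 6\right) = S^{2} + 22 = 22 + S^{2}$)
$j = -173$ ($j = -102 - \left(22 + 7^{2}\right) = -102 - \left(22 + 49\right) = -102 - 71 = -173$)
$j^{3} = \left(-173\right)^{3} = -5177717$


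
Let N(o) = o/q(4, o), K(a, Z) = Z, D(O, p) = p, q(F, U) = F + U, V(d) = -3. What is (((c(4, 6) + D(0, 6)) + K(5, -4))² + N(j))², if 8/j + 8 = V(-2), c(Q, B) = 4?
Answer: 103684/81 ≈ 1280.0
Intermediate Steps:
j = -8/11 (j = 8/(-8 - 3) = 8/(-11) = 8*(-1/11) = -8/11 ≈ -0.72727)
N(o) = o/(4 + o)
(((c(4, 6) + D(0, 6)) + K(5, -4))² + N(j))² = (((4 + 6) - 4)² - 8/(11*(4 - 8/11)))² = ((10 - 4)² - 8/(11*36/11))² = (6² - 8/11*11/36)² = (36 - 2/9)² = (322/9)² = 103684/81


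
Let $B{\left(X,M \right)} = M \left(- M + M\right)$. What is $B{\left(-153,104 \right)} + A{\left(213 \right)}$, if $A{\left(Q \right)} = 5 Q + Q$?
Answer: $1278$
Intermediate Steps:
$B{\left(X,M \right)} = 0$ ($B{\left(X,M \right)} = M 0 = 0$)
$A{\left(Q \right)} = 6 Q$
$B{\left(-153,104 \right)} + A{\left(213 \right)} = 0 + 6 \cdot 213 = 0 + 1278 = 1278$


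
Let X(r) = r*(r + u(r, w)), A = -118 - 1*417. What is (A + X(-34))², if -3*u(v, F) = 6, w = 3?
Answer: 474721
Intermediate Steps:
A = -535 (A = -118 - 417 = -535)
u(v, F) = -2 (u(v, F) = -⅓*6 = -2)
X(r) = r*(-2 + r) (X(r) = r*(r - 2) = r*(-2 + r))
(A + X(-34))² = (-535 - 34*(-2 - 34))² = (-535 - 34*(-36))² = (-535 + 1224)² = 689² = 474721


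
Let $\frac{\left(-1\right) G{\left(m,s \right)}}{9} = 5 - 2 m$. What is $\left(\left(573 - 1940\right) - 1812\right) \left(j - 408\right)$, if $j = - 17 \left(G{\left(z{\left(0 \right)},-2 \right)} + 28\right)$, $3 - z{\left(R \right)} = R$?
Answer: $3296623$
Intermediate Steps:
$z{\left(R \right)} = 3 - R$
$G{\left(m,s \right)} = -45 + 18 m$ ($G{\left(m,s \right)} = - 9 \left(5 - 2 m\right) = -45 + 18 m$)
$j = -629$ ($j = - 17 \left(\left(-45 + 18 \left(3 - 0\right)\right) + 28\right) = - 17 \left(\left(-45 + 18 \left(3 + 0\right)\right) + 28\right) = - 17 \left(\left(-45 + 18 \cdot 3\right) + 28\right) = - 17 \left(\left(-45 + 54\right) + 28\right) = - 17 \left(9 + 28\right) = \left(-17\right) 37 = -629$)
$\left(\left(573 - 1940\right) - 1812\right) \left(j - 408\right) = \left(\left(573 - 1940\right) - 1812\right) \left(-629 - 408\right) = \left(\left(573 - 1940\right) - 1812\right) \left(-1037\right) = \left(-1367 - 1812\right) \left(-1037\right) = \left(-3179\right) \left(-1037\right) = 3296623$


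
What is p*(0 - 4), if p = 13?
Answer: -52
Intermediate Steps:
p*(0 - 4) = 13*(0 - 4) = 13*(-4) = -52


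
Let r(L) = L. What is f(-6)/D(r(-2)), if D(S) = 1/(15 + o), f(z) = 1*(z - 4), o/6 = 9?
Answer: -690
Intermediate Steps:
o = 54 (o = 6*9 = 54)
f(z) = -4 + z (f(z) = 1*(-4 + z) = -4 + z)
D(S) = 1/69 (D(S) = 1/(15 + 54) = 1/69)
f(-6)/D(r(-2)) = (-4 - 6)/(1/69) = -10*69 = -690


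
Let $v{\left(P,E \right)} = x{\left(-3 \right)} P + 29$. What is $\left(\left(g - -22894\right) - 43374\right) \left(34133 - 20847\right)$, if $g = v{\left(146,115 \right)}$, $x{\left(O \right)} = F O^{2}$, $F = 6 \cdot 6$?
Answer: $356768958$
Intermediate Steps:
$F = 36$
$x{\left(O \right)} = 36 O^{2}$
$v{\left(P,E \right)} = 29 + 324 P$ ($v{\left(P,E \right)} = 36 \left(-3\right)^{2} P + 29 = 36 \cdot 9 P + 29 = 324 P + 29 = 29 + 324 P$)
$g = 47333$ ($g = 29 + 324 \cdot 146 = 29 + 47304 = 47333$)
$\left(\left(g - -22894\right) - 43374\right) \left(34133 - 20847\right) = \left(\left(47333 - -22894\right) - 43374\right) \left(34133 - 20847\right) = \left(\left(47333 + 22894\right) - 43374\right) \left(34133 - 20847\right) = \left(70227 - 43374\right) \left(34133 - 20847\right) = 26853 \cdot 13286 = 356768958$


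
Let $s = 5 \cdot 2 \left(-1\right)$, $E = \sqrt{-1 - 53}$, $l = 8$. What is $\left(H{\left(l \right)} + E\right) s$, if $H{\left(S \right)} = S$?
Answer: $-80 - 30 i \sqrt{6} \approx -80.0 - 73.485 i$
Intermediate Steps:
$E = 3 i \sqrt{6}$ ($E = \sqrt{-54} = 3 i \sqrt{6} \approx 7.3485 i$)
$s = -10$ ($s = 10 \left(-1\right) = -10$)
$\left(H{\left(l \right)} + E\right) s = \left(8 + 3 i \sqrt{6}\right) \left(-10\right) = -80 - 30 i \sqrt{6}$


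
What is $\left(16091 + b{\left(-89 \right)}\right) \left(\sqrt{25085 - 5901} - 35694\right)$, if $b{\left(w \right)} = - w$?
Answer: $-577528920 + 64720 \sqrt{1199} \approx -5.7529 \cdot 10^{8}$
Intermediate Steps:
$\left(16091 + b{\left(-89 \right)}\right) \left(\sqrt{25085 - 5901} - 35694\right) = \left(16091 - -89\right) \left(\sqrt{25085 - 5901} - 35694\right) = \left(16091 + 89\right) \left(\sqrt{19184} - 35694\right) = 16180 \left(4 \sqrt{1199} - 35694\right) = 16180 \left(-35694 + 4 \sqrt{1199}\right) = -577528920 + 64720 \sqrt{1199}$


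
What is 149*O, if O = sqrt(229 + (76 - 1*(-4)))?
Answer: 149*sqrt(309) ≈ 2619.2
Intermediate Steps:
O = sqrt(309) (O = sqrt(229 + (76 + 4)) = sqrt(229 + 80) = sqrt(309) ≈ 17.578)
149*O = 149*sqrt(309)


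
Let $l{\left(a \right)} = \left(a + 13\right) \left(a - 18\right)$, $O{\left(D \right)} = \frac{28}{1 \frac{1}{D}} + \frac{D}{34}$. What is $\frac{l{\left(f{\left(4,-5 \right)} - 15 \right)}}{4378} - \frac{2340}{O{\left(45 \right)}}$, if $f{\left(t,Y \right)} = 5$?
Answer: $- \frac{3910178}{2086117} \approx -1.8744$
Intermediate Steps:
$O{\left(D \right)} = \frac{953 D}{34}$ ($O{\left(D \right)} = \frac{28}{\frac{1}{D}} + D \frac{1}{34} = 28 D + \frac{D}{34} = \frac{953 D}{34}$)
$l{\left(a \right)} = \left(-18 + a\right) \left(13 + a\right)$ ($l{\left(a \right)} = \left(13 + a\right) \left(-18 + a\right) = \left(-18 + a\right) \left(13 + a\right)$)
$\frac{l{\left(f{\left(4,-5 \right)} - 15 \right)}}{4378} - \frac{2340}{O{\left(45 \right)}} = \frac{-234 + \left(5 - 15\right)^{2} - 5 \left(5 - 15\right)}{4378} - \frac{2340}{\frac{953}{34} \cdot 45} = \left(-234 + \left(-10\right)^{2} - -50\right) \frac{1}{4378} - \frac{2340}{\frac{42885}{34}} = \left(-234 + 100 + 50\right) \frac{1}{4378} - \frac{1768}{953} = \left(-84\right) \frac{1}{4378} - \frac{1768}{953} = - \frac{42}{2189} - \frac{1768}{953} = - \frac{3910178}{2086117}$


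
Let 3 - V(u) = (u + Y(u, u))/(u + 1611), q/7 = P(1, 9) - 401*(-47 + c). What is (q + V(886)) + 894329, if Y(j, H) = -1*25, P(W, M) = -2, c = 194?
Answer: 1202776572/2497 ≈ 4.8169e+5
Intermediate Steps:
Y(j, H) = -25
q = -412643 (q = 7*(-2 - 401*(-47 + 194)) = 7*(-2 - 401*147) = 7*(-2 - 58947) = 7*(-58949) = -412643)
V(u) = 3 - (-25 + u)/(1611 + u) (V(u) = 3 - (u - 25)/(u + 1611) = 3 - (-25 + u)/(1611 + u))
(q + V(886)) + 894329 = (-412643 + 2*(2429 + 886)/(1611 + 886)) + 894329 = (-412643 + 2*3315/2497) + 894329 = (-412643 + 2*(1/2497)*3315) + 894329 = (-412643 + 6630/2497) + 894329 = -1030362941/2497 + 894329 = 1202776572/2497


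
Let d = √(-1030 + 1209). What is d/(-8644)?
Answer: -√179/8644 ≈ -0.0015478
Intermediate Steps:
d = √179 ≈ 13.379
d/(-8644) = √179/(-8644) = √179*(-1/8644) = -√179/8644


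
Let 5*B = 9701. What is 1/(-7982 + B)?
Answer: -5/30209 ≈ -0.00016551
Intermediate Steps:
B = 9701/5 (B = (⅕)*9701 = 9701/5 ≈ 1940.2)
1/(-7982 + B) = 1/(-7982 + 9701/5) = 1/(-30209/5) = -5/30209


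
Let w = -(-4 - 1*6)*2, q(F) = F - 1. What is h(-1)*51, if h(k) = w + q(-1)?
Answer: 918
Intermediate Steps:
q(F) = -1 + F
w = 20 (w = -(-4 - 6)*2 = -1*(-10)*2 = 10*2 = 20)
h(k) = 18 (h(k) = 20 + (-1 - 1) = 20 - 2 = 18)
h(-1)*51 = 18*51 = 918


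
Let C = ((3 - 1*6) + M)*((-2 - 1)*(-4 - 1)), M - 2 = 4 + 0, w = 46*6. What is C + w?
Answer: 321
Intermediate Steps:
w = 276
M = 6 (M = 2 + (4 + 0) = 2 + 4 = 6)
C = 45 (C = ((3 - 1*6) + 6)*((-2 - 1)*(-4 - 1)) = ((3 - 6) + 6)*(-3*(-5)) = (-3 + 6)*15 = 3*15 = 45)
C + w = 45 + 276 = 321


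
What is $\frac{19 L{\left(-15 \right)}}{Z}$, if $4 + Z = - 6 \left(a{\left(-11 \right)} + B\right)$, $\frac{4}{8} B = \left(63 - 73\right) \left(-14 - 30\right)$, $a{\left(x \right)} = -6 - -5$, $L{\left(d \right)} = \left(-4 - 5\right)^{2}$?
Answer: $- \frac{1539}{5278} \approx -0.29159$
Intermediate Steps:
$L{\left(d \right)} = 81$ ($L{\left(d \right)} = \left(-9\right)^{2} = 81$)
$a{\left(x \right)} = -1$ ($a{\left(x \right)} = -6 + 5 = -1$)
$B = 880$ ($B = 2 \left(63 - 73\right) \left(-14 - 30\right) = 2 \left(\left(-10\right) \left(-44\right)\right) = 2 \cdot 440 = 880$)
$Z = -5278$ ($Z = -4 - 6 \left(-1 + 880\right) = -4 - 5274 = -5278$)
$\frac{19 L{\left(-15 \right)}}{Z} = \frac{19 \cdot 81}{-5278} = 1539 \left(- \frac{1}{5278}\right) = - \frac{1539}{5278}$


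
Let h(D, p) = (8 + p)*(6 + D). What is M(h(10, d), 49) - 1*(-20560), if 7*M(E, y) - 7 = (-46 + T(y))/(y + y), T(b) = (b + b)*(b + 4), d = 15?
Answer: 7054997/343 ≈ 20569.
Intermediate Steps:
h(D, p) = (6 + D)*(8 + p)
T(b) = 2*b*(4 + b) (T(b) = (2*b)*(4 + b) = 2*b*(4 + b))
M(E, y) = 1 + (-46 + 2*y*(4 + y))/(14*y) (M(E, y) = 1 + ((-46 + 2*y*(4 + y))/(y + y))/7 = 1 + ((-46 + 2*y*(4 + y))/((2*y)))/7 = 1 + ((-46 + 2*y*(4 + y))*(1/(2*y)))/7 = 1 + ((-46 + 2*y*(4 + y))/(2*y))/7 = 1 + (-46 + 2*y*(4 + y))/(14*y))
M(h(10, d), 49) - 1*(-20560) = (⅐)*(-23 + 49² + 11*49)/49 - 1*(-20560) = (⅐)*(1/49)*(-23 + 2401 + 539) + 20560 = (⅐)*(1/49)*2917 + 20560 = 2917/343 + 20560 = 7054997/343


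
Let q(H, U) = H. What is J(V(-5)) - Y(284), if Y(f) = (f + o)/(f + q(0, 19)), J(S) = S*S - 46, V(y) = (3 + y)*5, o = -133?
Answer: 15185/284 ≈ 53.468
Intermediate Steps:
V(y) = 15 + 5*y
J(S) = -46 + S² (J(S) = S² - 46 = -46 + S²)
Y(f) = (-133 + f)/f (Y(f) = (f - 133)/(f + 0) = (-133 + f)/f)
J(V(-5)) - Y(284) = (-46 + (15 + 5*(-5))²) - (-133 + 284)/284 = (-46 + (15 - 25)²) - 151/284 = (-46 + (-10)²) - 1*151/284 = (-46 + 100) - 151/284 = 54 - 151/284 = 15185/284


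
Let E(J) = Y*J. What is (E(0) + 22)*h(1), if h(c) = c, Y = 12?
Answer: 22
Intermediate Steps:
E(J) = 12*J
(E(0) + 22)*h(1) = (12*0 + 22)*1 = (0 + 22)*1 = 22*1 = 22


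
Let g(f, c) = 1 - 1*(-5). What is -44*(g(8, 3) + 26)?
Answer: -1408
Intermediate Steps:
g(f, c) = 6 (g(f, c) = 1 + 5 = 6)
-44*(g(8, 3) + 26) = -44*(6 + 26) = -44*32 = -1408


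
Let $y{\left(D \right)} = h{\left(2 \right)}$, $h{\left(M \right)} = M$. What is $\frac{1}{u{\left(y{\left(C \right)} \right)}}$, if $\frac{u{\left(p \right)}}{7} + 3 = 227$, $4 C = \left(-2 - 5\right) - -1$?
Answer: $\frac{1}{1568} \approx 0.00063775$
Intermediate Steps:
$C = - \frac{3}{2}$ ($C = \frac{\left(-2 - 5\right) - -1}{4} = \frac{-7 + 1}{4} = \frac{1}{4} \left(-6\right) = - \frac{3}{2} \approx -1.5$)
$y{\left(D \right)} = 2$
$u{\left(p \right)} = 1568$ ($u{\left(p \right)} = -21 + 7 \cdot 227 = -21 + 1589 = 1568$)
$\frac{1}{u{\left(y{\left(C \right)} \right)}} = \frac{1}{1568}$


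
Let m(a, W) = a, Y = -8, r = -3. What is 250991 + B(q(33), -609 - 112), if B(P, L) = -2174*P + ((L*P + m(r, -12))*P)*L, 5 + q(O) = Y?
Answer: 88104263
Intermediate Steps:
q(O) = -13 (q(O) = -5 - 8 = -13)
B(P, L) = -2174*P + L*P*(-3 + L*P) (B(P, L) = -2174*P + ((L*P - 3)*P)*L = -2174*P + ((-3 + L*P)*P)*L = -2174*P + (P*(-3 + L*P))*L = -2174*P + L*P*(-3 + L*P))
250991 + B(q(33), -609 - 112) = 250991 - 13*(-2174 - 3*(-609 - 112) - 13*(-609 - 112)**2) = 250991 - 13*(-2174 - 3*(-721) - 13*(-721)**2) = 250991 - 13*(-2174 + 2163 - 13*519841) = 250991 - 13*(-2174 + 2163 - 6757933) = 250991 - 13*(-6757944) = 250991 + 87853272 = 88104263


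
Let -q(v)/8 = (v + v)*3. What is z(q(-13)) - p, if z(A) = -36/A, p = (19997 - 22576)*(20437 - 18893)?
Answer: 207062749/52 ≈ 3.9820e+6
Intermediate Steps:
q(v) = -48*v (q(v) = -8*(v + v)*3 = -8*2*v*3 = -48*v)
p = -3981976 (p = -2579*1544 = -3981976)
z(q(-13)) - p = -36/((-48*(-13))) - 1*(-3981976) = -36/624 + 3981976 = -36*1/624 + 3981976 = -3/52 + 3981976 = 207062749/52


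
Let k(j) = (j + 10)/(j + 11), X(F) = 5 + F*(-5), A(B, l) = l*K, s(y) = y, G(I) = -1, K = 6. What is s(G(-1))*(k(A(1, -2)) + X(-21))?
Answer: -112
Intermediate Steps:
A(B, l) = 6*l (A(B, l) = l*6 = 6*l)
X(F) = 5 - 5*F
k(j) = (10 + j)/(11 + j)
s(G(-1))*(k(A(1, -2)) + X(-21)) = -((10 + 6*(-2))/(11 + 6*(-2)) + (5 - 5*(-21))) = -((10 - 12)/(11 - 12) + (5 + 105)) = -(-2/(-1) + 110) = -(-1*(-2) + 110) = -(2 + 110) = -1*112 = -112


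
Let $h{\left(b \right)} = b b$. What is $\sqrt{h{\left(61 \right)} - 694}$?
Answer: $\sqrt{3027} \approx 55.018$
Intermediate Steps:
$h{\left(b \right)} = b^{2}$
$\sqrt{h{\left(61 \right)} - 694} = \sqrt{61^{2} - 694} = \sqrt{3721 - 694} = \sqrt{3027}$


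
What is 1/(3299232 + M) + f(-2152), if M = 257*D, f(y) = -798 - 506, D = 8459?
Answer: -7137046279/5473195 ≈ -1304.0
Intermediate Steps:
f(y) = -1304
M = 2173963 (M = 257*8459 = 2173963)
1/(3299232 + M) + f(-2152) = 1/(3299232 + 2173963) - 1304 = 1/5473195 - 1304 = -7137046279/5473195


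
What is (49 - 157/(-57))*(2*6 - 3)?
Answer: 8850/19 ≈ 465.79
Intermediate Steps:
(49 - 157/(-57))*(2*6 - 3) = (49 - 157*(-1/57))*(12 - 3) = (49 + 157/57)*9 = (2950/57)*9 = 8850/19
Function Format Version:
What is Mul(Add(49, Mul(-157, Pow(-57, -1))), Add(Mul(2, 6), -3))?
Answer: Rational(8850, 19) ≈ 465.79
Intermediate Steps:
Mul(Add(49, Mul(-157, Pow(-57, -1))), Add(Mul(2, 6), -3)) = Mul(Add(49, Mul(-157, Rational(-1, 57))), Add(12, -3)) = Mul(Add(49, Rational(157, 57)), 9) = Mul(Rational(2950, 57), 9) = Rational(8850, 19)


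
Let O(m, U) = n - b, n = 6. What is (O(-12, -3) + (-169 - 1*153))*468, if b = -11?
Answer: -142740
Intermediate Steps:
O(m, U) = 17 (O(m, U) = 6 - 1*(-11) = 6 + 11 = 17)
(O(-12, -3) + (-169 - 1*153))*468 = (17 + (-169 - 1*153))*468 = (17 + (-169 - 153))*468 = (17 - 322)*468 = -305*468 = -142740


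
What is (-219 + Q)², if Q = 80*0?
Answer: 47961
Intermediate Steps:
Q = 0
(-219 + Q)² = (-219 + 0)² = (-219)² = 47961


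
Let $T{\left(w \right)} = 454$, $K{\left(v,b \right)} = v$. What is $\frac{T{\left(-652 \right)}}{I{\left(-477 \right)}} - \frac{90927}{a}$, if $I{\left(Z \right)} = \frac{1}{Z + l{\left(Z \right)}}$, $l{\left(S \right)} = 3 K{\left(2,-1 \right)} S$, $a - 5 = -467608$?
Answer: $- \frac{708842102391}{467603} \approx -1.5159 \cdot 10^{6}$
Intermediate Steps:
$a = -467603$ ($a = 5 - 467608 = -467603$)
$l{\left(S \right)} = 6 S$ ($l{\left(S \right)} = 3 \cdot 2 S = 6 S$)
$I{\left(Z \right)} = \frac{1}{7 Z}$ ($I{\left(Z \right)} = \frac{1}{Z + 6 Z} = \frac{1}{7 Z}$)
$\frac{T{\left(-652 \right)}}{I{\left(-477 \right)}} - \frac{90927}{a} = \frac{454}{\frac{1}{7} \frac{1}{-477}} - \frac{90927}{-467603} = \frac{454}{\frac{1}{7} \left(- \frac{1}{477}\right)} - - \frac{90927}{467603} = \frac{454}{- \frac{1}{3339}} + \frac{90927}{467603} = 454 \left(-3339\right) + \frac{90927}{467603} = -1515906 + \frac{90927}{467603} = - \frac{708842102391}{467603}$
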